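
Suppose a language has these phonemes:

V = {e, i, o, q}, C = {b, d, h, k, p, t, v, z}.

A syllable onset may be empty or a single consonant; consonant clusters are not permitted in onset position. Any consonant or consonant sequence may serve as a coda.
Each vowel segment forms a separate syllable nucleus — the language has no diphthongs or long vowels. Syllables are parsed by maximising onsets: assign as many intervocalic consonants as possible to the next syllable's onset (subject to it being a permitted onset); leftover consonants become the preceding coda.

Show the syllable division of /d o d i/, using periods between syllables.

do.di

Vowels present: o, i; each is a nucleus, giving 2 syllables.
σ1/σ2 boundary: /d/ is a single consonant, so it becomes the next onset.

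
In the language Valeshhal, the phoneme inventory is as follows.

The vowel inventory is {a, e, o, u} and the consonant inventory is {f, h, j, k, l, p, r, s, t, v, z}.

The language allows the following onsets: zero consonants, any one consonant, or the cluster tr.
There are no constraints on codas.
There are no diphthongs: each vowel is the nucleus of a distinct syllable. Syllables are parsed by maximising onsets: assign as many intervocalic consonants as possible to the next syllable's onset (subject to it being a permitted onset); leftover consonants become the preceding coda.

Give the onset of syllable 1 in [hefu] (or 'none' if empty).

Nuclei (vowels): e, u → 2 syllables.
Between /e/ (V1) and /u/ (V2): /f/ is a single consonant, so it becomes the next onset.
Syllabification: he.fu.
Syllable 1 is /he/: onset /h/, nucleus /e/, coda ∅.

h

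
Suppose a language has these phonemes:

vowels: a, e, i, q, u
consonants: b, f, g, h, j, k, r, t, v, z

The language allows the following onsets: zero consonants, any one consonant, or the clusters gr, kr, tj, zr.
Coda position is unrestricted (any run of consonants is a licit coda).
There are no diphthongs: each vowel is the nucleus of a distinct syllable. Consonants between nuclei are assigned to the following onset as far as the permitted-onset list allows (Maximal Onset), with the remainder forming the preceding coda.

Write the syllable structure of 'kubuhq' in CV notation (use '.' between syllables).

CV.CV.CV

Vowels present: u, u, q; each is a nucleus, giving 3 syllables.
V1 /u/ – V2 /u/: /b/ → onset of the next syllable (single consonants are always licit onsets).
V2 /u/ – V3 /q/: /h/ is a single consonant, so it becomes the next onset.
Syllabification: ku.bu.hq.
Mapping each syllable to C/V: /ku/ → CV, /bu/ → CV, /hq/ → CV.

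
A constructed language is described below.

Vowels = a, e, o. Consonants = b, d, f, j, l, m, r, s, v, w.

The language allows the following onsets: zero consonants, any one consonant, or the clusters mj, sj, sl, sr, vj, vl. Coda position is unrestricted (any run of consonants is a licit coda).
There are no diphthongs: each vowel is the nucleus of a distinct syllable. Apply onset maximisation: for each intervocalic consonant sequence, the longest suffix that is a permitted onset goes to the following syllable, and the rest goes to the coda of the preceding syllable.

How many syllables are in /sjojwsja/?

2

Vowels present: o, a; each is a nucleus, giving 2 syllables.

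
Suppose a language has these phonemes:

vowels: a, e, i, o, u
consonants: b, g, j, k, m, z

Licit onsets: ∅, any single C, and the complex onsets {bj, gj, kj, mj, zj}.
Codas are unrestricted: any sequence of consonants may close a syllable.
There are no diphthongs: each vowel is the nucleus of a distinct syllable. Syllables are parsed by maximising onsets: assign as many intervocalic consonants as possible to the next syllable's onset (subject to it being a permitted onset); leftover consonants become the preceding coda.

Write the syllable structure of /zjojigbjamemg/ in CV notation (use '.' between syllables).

Nuclei (vowels): o, i, a, e → 4 syllables.
σ1/σ2 boundary: just /j/ — single C goes to the following onset.
σ2/σ3 boundary: cluster /gbj/ — the longest permitted-onset suffix is /bj/; onset = /bj/, preceding coda = /g/.
σ3/σ4 boundary: /m/ is a single consonant, so it becomes the next onset.
Putting it together: zjo.jig.bja.memg.
Mapping each syllable to C/V: /zjo/ → CCV, /jig/ → CVC, /bja/ → CCV, /memg/ → CVCC.

CCV.CVC.CCV.CVCC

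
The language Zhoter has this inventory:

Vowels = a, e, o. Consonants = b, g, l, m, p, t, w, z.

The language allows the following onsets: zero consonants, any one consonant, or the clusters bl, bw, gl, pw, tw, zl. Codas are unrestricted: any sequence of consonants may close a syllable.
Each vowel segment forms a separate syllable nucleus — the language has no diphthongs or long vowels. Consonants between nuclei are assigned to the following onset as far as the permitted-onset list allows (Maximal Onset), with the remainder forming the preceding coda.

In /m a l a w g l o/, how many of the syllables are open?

Nuclei (vowels): a, a, o → 3 syllables.
/a…a/ gap (V1→V2): /l/ is a single consonant, so it becomes the next onset.
/a…o/ gap (V2→V3): cluster /wgl/ — the longest permitted-onset suffix is /gl/; onset = /gl/, preceding coda = /w/.
Result: ma.law.glo.
Classifying each syllable: /ma/ (open), /law/ (closed), /glo/ (open).
Open syllables: 2.

2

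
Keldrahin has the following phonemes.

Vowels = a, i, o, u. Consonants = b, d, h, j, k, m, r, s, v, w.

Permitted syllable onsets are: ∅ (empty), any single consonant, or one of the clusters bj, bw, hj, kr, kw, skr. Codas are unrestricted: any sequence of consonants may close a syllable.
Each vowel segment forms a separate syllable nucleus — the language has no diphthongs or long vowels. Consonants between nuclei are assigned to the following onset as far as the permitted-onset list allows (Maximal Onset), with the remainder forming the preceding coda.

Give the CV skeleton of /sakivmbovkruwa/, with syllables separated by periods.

CV.CVCC.CVC.CCV.CV

The vowels are a, i, o, u, a — 5 nuclei, so 5 syllables.
Between /a/ (V1) and /i/ (V2): /k/ → onset of the next syllable (single consonants are always licit onsets).
Between /i/ (V2) and /o/ (V3): /vmb/; trying suffixes from longest down, /b/ is the first permitted one, so coda /vm/ | onset /b/.
Between /o/ (V3) and /u/ (V4): /vkr/; trying suffixes from longest down, /kr/ is the first permitted one, so coda /v/ | onset /kr/.
Between /u/ (V4) and /a/ (V5): /w/ is a single consonant, so it becomes the next onset.
Result: sa.kivm.bov.kru.wa.
Mapping each syllable to C/V: /sa/ → CV, /kivm/ → CVCC, /bov/ → CVC, /kru/ → CCV, /wa/ → CV.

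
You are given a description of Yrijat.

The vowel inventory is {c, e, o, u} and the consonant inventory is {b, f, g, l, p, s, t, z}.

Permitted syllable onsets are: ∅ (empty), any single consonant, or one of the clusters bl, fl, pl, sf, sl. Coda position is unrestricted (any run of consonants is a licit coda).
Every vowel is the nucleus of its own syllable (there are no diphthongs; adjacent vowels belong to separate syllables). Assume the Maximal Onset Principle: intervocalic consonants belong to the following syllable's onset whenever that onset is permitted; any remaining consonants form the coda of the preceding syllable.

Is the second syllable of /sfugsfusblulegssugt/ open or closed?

Nuclei (vowels): u, u, u, e, u → 5 syllables.
V1 /u/ – V2 /u/: /gsf/ — longest licit onset from the right is /sf/, leaving /g/ as coda.
V2 /u/ – V3 /u/: cluster /sbl/ — the longest permitted-onset suffix is /bl/; onset = /bl/, preceding coda = /s/.
V3 /u/ – V4 /e/: /l/ is a single consonant, so it becomes the next onset.
V4 /e/ – V5 /u/: /gss/; trying suffixes from longest down, /s/ is the first permitted one, so coda /gs/ | onset /s/.
Result: sfug.sfus.blu.legs.sugt.
Syllable 2 is /sfus/ with coda /s/, so it is closed.

closed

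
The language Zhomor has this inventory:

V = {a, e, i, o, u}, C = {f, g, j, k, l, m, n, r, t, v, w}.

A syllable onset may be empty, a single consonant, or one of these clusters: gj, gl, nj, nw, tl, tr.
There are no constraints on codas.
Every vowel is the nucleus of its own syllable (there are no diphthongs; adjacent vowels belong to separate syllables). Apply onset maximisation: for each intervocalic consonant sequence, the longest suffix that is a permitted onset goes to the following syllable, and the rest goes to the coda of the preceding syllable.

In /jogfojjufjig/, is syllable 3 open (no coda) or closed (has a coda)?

Nuclei (vowels): o, o, u, i → 4 syllables.
σ1/σ2 boundary: cluster /gf/ — the longest permitted-onset suffix is /f/; onset = /f/, preceding coda = /g/.
σ2/σ3 boundary: cluster /jj/ — the longest permitted-onset suffix is /j/; onset = /j/, preceding coda = /j/.
σ3/σ4 boundary: /fj/ splits as /f/ + /j/ (/j/ is the longest suffix that is a licit onset).
So the parse is jog.foj.juf.jig.
Syllable 3 is /juf/ with coda /f/, so it is closed.

closed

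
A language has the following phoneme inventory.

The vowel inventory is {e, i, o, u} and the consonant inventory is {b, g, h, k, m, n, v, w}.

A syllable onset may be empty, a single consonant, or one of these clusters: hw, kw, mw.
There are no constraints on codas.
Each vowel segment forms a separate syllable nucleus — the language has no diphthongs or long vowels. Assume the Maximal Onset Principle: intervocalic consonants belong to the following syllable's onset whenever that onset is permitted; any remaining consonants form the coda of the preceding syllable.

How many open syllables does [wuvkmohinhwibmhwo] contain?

Vowels present: u, o, i, i, o; each is a nucleus, giving 5 syllables.
V1 /u/ – V2 /o/: /vkm/; trying suffixes from longest down, /m/ is the first permitted one, so coda /vk/ | onset /m/.
V2 /o/ – V3 /i/: /h/ is a single consonant, so it becomes the next onset.
V3 /i/ – V4 /i/: cluster /nhw/ — the longest permitted-onset suffix is /hw/; onset = /hw/, preceding coda = /n/.
V4 /i/ – V5 /o/: cluster /bmhw/ — the longest permitted-onset suffix is /hw/; onset = /hw/, preceding coda = /bm/.
So the parse is wuvk.mo.hin.hwibm.hwo.
Classifying each syllable: /wuvk/ (closed), /mo/ (open), /hin/ (closed), /hwibm/ (closed), /hwo/ (open).
Open syllables: 2.

2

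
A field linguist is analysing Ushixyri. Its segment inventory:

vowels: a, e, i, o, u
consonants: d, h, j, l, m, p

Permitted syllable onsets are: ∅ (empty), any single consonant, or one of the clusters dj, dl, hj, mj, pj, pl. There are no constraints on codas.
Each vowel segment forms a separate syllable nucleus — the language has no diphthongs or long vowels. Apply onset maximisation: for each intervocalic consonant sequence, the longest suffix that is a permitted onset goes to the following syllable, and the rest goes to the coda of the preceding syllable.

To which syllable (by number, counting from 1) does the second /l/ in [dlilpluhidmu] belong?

Vowels present: i, u, i, u; each is a nucleus, giving 4 syllables.
Between /i/ (V1) and /u/ (V2): /lpl/ — longest licit onset from the right is /pl/, leaving /l/ as coda.
Between /u/ (V2) and /i/ (V3): just /h/ — single C goes to the following onset.
Between /i/ (V3) and /u/ (V4): cluster /dm/ — the longest permitted-onset suffix is /m/; onset = /m/, preceding coda = /d/.
Putting it together: dlil.plu.hid.mu.
The second /l/ is in the coda of syllable 1 (/dlil/).

1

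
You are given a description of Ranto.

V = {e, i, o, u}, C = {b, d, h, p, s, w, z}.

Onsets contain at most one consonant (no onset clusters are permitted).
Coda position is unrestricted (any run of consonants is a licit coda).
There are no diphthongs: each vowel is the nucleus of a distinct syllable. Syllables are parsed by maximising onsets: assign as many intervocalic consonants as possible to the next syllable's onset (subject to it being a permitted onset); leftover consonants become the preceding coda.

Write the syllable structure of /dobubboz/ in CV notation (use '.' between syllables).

Vowels present: o, u, o; each is a nucleus, giving 3 syllables.
σ1/σ2 boundary: /b/ is a single consonant, so it becomes the next onset.
σ2/σ3 boundary: /bb/ — longest licit onset from the right is /b/, leaving /b/ as coda.
Result: do.bub.boz.
Mapping each syllable to C/V: /do/ → CV, /bub/ → CVC, /boz/ → CVC.

CV.CVC.CVC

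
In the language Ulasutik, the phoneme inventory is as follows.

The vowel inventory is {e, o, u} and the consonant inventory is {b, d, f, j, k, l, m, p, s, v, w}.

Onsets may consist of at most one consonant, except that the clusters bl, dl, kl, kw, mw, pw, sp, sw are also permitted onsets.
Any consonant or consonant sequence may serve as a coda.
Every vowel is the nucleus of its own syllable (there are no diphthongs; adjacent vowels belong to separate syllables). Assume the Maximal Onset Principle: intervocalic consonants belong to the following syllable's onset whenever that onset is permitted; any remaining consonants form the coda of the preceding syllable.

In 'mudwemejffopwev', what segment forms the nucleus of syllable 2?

Vowels present: u, e, e, o, e; each is a nucleus, giving 5 syllables.
The second nucleus (vowel 2 from the left) is /e/.

e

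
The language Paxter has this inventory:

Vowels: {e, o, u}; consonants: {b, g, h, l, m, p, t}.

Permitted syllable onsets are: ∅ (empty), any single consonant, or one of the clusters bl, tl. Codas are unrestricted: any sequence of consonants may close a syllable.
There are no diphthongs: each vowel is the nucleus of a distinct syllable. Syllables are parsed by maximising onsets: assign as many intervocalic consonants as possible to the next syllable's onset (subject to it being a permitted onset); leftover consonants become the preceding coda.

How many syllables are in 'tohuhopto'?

Nuclei (vowels): o, u, o, o → 4 syllables.

4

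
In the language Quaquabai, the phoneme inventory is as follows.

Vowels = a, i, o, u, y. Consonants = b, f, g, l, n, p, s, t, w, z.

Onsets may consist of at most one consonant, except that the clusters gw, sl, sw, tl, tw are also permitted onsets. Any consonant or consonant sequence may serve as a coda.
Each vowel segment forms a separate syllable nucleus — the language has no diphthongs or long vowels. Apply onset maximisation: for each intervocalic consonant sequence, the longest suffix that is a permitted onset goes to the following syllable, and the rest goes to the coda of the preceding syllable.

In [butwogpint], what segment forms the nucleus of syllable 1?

u

Nuclei (vowels): u, o, i → 3 syllables.
The first nucleus (vowel 1 from the left) is /u/.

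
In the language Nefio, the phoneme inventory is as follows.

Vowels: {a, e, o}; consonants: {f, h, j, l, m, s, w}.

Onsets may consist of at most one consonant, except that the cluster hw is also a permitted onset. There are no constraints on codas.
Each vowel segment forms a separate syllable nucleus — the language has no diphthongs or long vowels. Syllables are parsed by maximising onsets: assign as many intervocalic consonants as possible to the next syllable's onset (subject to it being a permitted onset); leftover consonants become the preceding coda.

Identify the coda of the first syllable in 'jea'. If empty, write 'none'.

none

Nuclei (vowels): e, a → 2 syllables.
/e…a/ gap (V1→V2): hiatus — the boundary sits between the two vowels.
So the parse is je.a.
Syllable 1 is /je/: onset /j/, nucleus /e/, coda ∅.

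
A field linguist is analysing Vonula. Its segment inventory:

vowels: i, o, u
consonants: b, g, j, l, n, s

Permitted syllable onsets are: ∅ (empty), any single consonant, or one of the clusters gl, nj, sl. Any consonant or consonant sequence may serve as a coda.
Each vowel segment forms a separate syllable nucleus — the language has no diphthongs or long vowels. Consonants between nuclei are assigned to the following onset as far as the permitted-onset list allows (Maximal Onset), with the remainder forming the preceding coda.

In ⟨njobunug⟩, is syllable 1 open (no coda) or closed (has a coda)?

Nuclei (vowels): o, u, u → 3 syllables.
/o…u/ gap (V1→V2): /b/ is a single consonant, so it becomes the next onset.
/u…u/ gap (V2→V3): just /n/ — single C goes to the following onset.
Result: njo.bu.nug.
Syllable 1 is /njo/; it ends in its nucleus with no coda, so it is open.

open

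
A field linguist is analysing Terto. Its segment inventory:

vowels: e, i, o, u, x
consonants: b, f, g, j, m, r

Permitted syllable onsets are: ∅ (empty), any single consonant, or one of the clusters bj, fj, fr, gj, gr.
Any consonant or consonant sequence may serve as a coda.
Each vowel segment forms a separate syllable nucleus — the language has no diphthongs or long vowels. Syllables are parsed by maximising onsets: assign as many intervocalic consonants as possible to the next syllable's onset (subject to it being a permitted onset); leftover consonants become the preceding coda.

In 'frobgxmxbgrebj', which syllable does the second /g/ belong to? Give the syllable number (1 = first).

Nuclei (vowels): o, x, x, e → 4 syllables.
Between /o/ (V1) and /x/ (V2): /bg/ splits as /b/ + /g/ (/g/ is the longest suffix that is a licit onset).
Between /x/ (V2) and /x/ (V3): /m/ is a single consonant, so it becomes the next onset.
Between /x/ (V3) and /e/ (V4): /bgr/ splits as /b/ + /gr/ (/gr/ is the longest suffix that is a licit onset).
So the parse is frob.gx.mxb.grebj.
The second /g/ is in the onset of syllable 4 (/grebj/).

4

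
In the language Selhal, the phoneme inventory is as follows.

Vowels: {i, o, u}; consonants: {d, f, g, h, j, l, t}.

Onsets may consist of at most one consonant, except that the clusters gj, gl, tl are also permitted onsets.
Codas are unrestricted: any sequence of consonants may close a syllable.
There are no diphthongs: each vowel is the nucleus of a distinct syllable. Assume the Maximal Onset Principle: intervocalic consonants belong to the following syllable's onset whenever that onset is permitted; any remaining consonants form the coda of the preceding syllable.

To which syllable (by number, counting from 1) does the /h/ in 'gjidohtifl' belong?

2

Vowels present: i, o, i; each is a nucleus, giving 3 syllables.
Between /i/ (V1) and /o/ (V2): /d/ is a single consonant, so it becomes the next onset.
Between /o/ (V2) and /i/ (V3): /ht/ splits as /h/ + /t/ (/t/ is the longest suffix that is a licit onset).
Result: gji.doh.tifl.
The /h/ is in the coda of syllable 2 (/doh/).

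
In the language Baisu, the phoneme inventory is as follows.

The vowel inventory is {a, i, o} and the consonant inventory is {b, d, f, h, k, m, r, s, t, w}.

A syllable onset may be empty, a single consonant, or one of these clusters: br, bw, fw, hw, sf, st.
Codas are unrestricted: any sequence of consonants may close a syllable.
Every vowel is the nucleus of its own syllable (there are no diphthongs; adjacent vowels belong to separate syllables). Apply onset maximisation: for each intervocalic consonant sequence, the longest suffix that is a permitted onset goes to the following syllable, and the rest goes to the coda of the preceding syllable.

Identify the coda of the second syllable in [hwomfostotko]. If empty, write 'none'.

Vowels present: o, o, o, o; each is a nucleus, giving 4 syllables.
Between /o/ (V1) and /o/ (V2): /mf/ splits as /m/ + /f/ (/f/ is the longest suffix that is a licit onset).
Between /o/ (V2) and /o/ (V3): /st/ — entire cluster is a permitted onset → onset /st/, coda ∅.
Between /o/ (V3) and /o/ (V4): cluster /tk/ — the longest permitted-onset suffix is /k/; onset = /k/, preceding coda = /t/.
Result: hwom.fo.stot.ko.
Syllable 2 is /fo/: onset /f/, nucleus /o/, coda ∅.

none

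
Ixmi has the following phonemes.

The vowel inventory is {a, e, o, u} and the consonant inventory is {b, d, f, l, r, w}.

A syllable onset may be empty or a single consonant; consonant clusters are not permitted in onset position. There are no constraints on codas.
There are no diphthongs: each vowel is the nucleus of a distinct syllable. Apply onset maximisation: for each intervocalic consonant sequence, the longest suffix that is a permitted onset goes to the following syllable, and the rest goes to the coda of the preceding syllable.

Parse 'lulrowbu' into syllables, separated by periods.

lul.row.bu

The vowels are u, o, u — 3 nuclei, so 3 syllables.
Between /u/ (V1) and /o/ (V2): /lr/ splits as /l/ + /r/ (/r/ is the longest suffix that is a licit onset).
Between /o/ (V2) and /u/ (V3): cluster /wb/ — the longest permitted-onset suffix is /b/; onset = /b/, preceding coda = /w/.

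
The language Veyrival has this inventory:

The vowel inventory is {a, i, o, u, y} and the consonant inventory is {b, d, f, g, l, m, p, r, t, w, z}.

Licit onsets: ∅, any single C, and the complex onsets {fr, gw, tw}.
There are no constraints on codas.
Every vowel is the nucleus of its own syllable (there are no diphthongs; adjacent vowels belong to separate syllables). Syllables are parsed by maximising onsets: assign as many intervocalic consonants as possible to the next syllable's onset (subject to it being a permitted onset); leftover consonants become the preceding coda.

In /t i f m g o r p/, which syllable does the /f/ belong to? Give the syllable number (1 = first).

1

Vowels present: i, o; each is a nucleus, giving 2 syllables.
V1 /i/ – V2 /o/: /fmg/ — longest licit onset from the right is /g/, leaving /fm/ as coda.
So the parse is tifm.gorp.
The /f/ is in the coda of syllable 1 (/tifm/).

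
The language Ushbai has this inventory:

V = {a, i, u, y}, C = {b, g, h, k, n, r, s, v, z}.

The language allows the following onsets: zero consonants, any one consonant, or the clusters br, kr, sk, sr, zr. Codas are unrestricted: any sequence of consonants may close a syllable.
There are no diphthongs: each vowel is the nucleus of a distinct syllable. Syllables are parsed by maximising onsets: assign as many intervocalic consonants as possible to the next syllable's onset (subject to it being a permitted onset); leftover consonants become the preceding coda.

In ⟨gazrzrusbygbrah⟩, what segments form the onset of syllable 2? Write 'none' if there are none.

zr

The vowels are a, u, y, a — 4 nuclei, so 4 syllables.
V1 /a/ – V2 /u/: cluster /zrzr/ — the longest permitted-onset suffix is /zr/; onset = /zr/, preceding coda = /zr/.
V2 /u/ – V3 /y/: /sb/ splits as /s/ + /b/ (/b/ is the longest suffix that is a licit onset).
V3 /y/ – V4 /a/: cluster /gbr/ — the longest permitted-onset suffix is /br/; onset = /br/, preceding coda = /g/.
So the parse is gazr.zrus.byg.brah.
Syllable 2 is /zrus/: onset /zr/, nucleus /u/, coda /s/.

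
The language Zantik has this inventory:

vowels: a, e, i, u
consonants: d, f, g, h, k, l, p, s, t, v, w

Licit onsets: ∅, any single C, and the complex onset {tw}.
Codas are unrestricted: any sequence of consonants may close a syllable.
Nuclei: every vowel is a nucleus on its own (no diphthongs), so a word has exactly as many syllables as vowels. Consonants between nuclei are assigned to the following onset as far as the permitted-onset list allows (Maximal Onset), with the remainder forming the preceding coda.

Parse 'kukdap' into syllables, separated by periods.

kuk.dap

Vowels present: u, a; each is a nucleus, giving 2 syllables.
/u…a/ gap (V1→V2): cluster /kd/ — the longest permitted-onset suffix is /d/; onset = /d/, preceding coda = /k/.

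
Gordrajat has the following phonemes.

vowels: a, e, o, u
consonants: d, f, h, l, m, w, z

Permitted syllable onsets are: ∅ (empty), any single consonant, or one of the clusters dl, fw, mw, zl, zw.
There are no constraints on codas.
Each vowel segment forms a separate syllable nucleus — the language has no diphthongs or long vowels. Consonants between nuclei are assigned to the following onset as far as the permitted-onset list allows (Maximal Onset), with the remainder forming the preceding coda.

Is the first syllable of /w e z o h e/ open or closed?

open

Nuclei (vowels): e, o, e → 3 syllables.
V1 /e/ – V2 /o/: /z/ → onset of the next syllable (single consonants are always licit onsets).
V2 /o/ – V3 /e/: /h/ is a single consonant, so it becomes the next onset.
Syllabification: we.zo.he.
Syllable 1 is /we/; it ends in its nucleus with no coda, so it is open.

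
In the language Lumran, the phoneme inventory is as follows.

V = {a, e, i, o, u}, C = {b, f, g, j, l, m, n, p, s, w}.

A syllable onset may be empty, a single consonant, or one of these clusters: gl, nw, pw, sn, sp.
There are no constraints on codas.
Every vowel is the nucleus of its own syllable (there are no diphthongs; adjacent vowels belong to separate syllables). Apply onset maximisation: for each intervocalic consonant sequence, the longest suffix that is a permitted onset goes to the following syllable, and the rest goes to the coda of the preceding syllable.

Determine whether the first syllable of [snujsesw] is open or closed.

The vowels are u, e — 2 nuclei, so 2 syllables.
V1 /u/ – V2 /e/: /js/; trying suffixes from longest down, /s/ is the first permitted one, so coda /j/ | onset /s/.
Putting it together: snuj.sesw.
Syllable 1 is /snuj/ with coda /j/, so it is closed.

closed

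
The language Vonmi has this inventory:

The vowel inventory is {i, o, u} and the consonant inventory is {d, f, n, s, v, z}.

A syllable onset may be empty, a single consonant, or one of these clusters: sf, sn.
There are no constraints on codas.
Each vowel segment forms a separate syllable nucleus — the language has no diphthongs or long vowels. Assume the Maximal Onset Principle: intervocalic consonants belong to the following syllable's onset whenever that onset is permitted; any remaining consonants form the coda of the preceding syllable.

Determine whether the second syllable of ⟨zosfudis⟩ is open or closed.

The vowels are o, u, i — 3 nuclei, so 3 syllables.
σ1/σ2 boundary: cluster /sf/ — /sf/ is itself a permitted onset, so the whole cluster goes right; preceding coda = ∅.
σ2/σ3 boundary: /d/ is a single consonant, so it becomes the next onset.
Putting it together: zo.sfu.dis.
Syllable 2 is /sfu/; it ends in its nucleus with no coda, so it is open.

open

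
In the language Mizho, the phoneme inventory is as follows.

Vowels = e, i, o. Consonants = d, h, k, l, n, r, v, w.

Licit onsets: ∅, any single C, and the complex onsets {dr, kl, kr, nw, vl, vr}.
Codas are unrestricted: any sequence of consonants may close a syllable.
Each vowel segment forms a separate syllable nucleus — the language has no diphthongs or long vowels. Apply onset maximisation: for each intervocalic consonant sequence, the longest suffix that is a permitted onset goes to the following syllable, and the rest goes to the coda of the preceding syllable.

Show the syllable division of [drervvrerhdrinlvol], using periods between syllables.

The vowels are e, e, i, o — 4 nuclei, so 4 syllables.
σ1/σ2 boundary: /rvvr/ — longest licit onset from the right is /vr/, leaving /rv/ as coda.
σ2/σ3 boundary: /rhdr/; trying suffixes from longest down, /dr/ is the first permitted one, so coda /rh/ | onset /dr/.
σ3/σ4 boundary: cluster /nlv/ — the longest permitted-onset suffix is /v/; onset = /v/, preceding coda = /nl/.

drerv.vrerh.drinl.vol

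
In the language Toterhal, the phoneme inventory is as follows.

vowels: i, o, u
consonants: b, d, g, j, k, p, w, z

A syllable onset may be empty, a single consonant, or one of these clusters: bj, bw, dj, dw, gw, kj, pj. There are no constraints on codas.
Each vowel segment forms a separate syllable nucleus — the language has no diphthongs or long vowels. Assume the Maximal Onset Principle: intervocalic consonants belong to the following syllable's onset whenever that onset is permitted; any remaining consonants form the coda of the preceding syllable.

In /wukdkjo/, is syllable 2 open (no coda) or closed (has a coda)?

Nuclei (vowels): u, o → 2 syllables.
/u…o/ gap (V1→V2): /kdkj/ splits as /kd/ + /kj/ (/kj/ is the longest suffix that is a licit onset).
Syllabification: wukd.kjo.
Syllable 2 is /kjo/; it ends in its nucleus with no coda, so it is open.

open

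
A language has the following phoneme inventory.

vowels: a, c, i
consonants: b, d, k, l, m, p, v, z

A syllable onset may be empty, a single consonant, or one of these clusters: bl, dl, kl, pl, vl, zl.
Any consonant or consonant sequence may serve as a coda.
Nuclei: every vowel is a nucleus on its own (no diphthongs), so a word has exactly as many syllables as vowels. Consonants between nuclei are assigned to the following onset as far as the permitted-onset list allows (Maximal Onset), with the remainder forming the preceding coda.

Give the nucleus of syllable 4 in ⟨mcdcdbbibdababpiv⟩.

a

Vowels present: c, c, i, a, a, i; each is a nucleus, giving 6 syllables.
The fourth nucleus (vowel 4 from the left) is /a/.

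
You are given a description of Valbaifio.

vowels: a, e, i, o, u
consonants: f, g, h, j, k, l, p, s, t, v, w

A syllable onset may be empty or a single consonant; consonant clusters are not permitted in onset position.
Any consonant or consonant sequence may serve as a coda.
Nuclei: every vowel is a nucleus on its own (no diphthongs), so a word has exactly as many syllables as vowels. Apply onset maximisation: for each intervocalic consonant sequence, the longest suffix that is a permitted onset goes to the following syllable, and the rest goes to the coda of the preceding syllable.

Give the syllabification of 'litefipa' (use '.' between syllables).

Vowels present: i, e, i, a; each is a nucleus, giving 4 syllables.
V1 /i/ – V2 /e/: /t/ is a single consonant, so it becomes the next onset.
V2 /e/ – V3 /i/: /f/ is a single consonant, so it becomes the next onset.
V3 /i/ – V4 /a/: /p/ → onset of the next syllable (single consonants are always licit onsets).

li.te.fi.pa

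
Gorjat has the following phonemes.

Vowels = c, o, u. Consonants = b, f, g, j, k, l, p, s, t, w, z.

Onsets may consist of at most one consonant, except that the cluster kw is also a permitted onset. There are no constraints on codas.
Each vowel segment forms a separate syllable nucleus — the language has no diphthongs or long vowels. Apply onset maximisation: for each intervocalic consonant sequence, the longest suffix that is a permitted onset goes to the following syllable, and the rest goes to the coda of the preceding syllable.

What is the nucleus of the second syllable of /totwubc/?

u

Vowels present: o, u, c; each is a nucleus, giving 3 syllables.
The second nucleus (vowel 2 from the left) is /u/.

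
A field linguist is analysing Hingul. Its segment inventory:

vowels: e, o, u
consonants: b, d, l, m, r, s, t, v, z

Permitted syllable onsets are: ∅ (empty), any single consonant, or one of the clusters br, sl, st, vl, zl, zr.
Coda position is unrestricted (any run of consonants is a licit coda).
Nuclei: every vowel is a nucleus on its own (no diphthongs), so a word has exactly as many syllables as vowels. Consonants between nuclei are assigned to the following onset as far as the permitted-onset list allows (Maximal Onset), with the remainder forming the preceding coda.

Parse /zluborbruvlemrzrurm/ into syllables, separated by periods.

Nuclei (vowels): u, o, u, e, u → 5 syllables.
V1 /u/ – V2 /o/: just /b/ — single C goes to the following onset.
V2 /o/ – V3 /u/: /rbr/; trying suffixes from longest down, /br/ is the first permitted one, so coda /r/ | onset /br/.
V3 /u/ – V4 /e/: /vl/ — entire cluster is a permitted onset → onset /vl/, coda ∅.
V4 /e/ – V5 /u/: /mrzr/ — longest licit onset from the right is /zr/, leaving /mr/ as coda.

zlu.bor.bru.vlemr.zrurm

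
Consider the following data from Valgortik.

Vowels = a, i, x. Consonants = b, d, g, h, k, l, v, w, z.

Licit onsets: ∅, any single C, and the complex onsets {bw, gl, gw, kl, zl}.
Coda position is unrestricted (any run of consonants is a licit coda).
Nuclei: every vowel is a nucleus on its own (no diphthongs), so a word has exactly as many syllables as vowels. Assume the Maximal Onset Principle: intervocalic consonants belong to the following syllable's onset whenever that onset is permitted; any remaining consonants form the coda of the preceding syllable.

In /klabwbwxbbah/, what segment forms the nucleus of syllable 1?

a

Vowels present: a, x, a; each is a nucleus, giving 3 syllables.
The first nucleus (vowel 1 from the left) is /a/.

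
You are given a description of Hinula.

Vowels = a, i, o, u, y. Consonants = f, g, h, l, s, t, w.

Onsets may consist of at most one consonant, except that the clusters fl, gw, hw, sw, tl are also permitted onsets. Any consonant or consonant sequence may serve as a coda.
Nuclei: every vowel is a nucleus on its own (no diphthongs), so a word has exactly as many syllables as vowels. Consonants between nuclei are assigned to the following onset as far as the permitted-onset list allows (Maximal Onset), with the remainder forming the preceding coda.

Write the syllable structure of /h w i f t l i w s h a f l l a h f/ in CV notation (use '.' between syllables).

Nuclei (vowels): i, i, a, a → 4 syllables.
Between /i/ (V1) and /i/ (V2): /ftl/ — longest licit onset from the right is /tl/, leaving /f/ as coda.
Between /i/ (V2) and /a/ (V3): /wsh/ — longest licit onset from the right is /h/, leaving /ws/ as coda.
Between /a/ (V3) and /a/ (V4): /fll/ — longest licit onset from the right is /l/, leaving /fl/ as coda.
Syllabification: hwif.tliws.hafl.lahf.
Mapping each syllable to C/V: /hwif/ → CCVC, /tliws/ → CCVCC, /hafl/ → CVCC, /lahf/ → CVCC.

CCVC.CCVCC.CVCC.CVCC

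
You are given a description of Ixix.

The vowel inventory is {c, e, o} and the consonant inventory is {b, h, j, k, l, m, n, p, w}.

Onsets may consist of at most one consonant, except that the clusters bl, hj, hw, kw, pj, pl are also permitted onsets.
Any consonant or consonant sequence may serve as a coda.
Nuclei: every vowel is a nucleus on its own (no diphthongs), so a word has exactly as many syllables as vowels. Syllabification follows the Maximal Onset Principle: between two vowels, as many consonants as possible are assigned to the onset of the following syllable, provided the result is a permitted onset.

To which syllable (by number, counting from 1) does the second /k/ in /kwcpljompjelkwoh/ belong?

4

Nuclei (vowels): c, o, e, o → 4 syllables.
σ1/σ2 boundary: /plj/ — longest licit onset from the right is /j/, leaving /pl/ as coda.
σ2/σ3 boundary: /mpj/ splits as /m/ + /pj/ (/pj/ is the longest suffix that is a licit onset).
σ3/σ4 boundary: /lkw/ — longest licit onset from the right is /kw/, leaving /l/ as coda.
Result: kwcpl.jom.pjel.kwoh.
The second /k/ is in the onset of syllable 4 (/kwoh/).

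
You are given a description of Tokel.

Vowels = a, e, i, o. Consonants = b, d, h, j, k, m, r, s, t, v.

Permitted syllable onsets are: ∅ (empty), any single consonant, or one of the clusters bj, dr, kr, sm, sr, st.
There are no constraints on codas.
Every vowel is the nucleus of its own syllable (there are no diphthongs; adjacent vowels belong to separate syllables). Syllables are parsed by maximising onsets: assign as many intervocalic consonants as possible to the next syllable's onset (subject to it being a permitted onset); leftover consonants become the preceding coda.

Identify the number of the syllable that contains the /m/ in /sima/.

Vowels present: i, a; each is a nucleus, giving 2 syllables.
/i…a/ gap (V1→V2): just /m/ — single C goes to the following onset.
Putting it together: si.ma.
The /m/ is in the onset of syllable 2 (/ma/).

2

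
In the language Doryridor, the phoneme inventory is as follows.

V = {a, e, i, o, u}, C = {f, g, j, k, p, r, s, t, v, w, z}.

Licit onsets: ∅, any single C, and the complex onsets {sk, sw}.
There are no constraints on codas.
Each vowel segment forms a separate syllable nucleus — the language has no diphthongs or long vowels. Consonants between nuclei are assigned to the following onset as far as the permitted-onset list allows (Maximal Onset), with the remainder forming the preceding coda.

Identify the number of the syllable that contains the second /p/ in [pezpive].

Vowels present: e, i, e; each is a nucleus, giving 3 syllables.
Between /e/ (V1) and /i/ (V2): /zp/ — longest licit onset from the right is /p/, leaving /z/ as coda.
Between /i/ (V2) and /e/ (V3): just /v/ — single C goes to the following onset.
Putting it together: pez.pi.ve.
The second /p/ is in the onset of syllable 2 (/pi/).

2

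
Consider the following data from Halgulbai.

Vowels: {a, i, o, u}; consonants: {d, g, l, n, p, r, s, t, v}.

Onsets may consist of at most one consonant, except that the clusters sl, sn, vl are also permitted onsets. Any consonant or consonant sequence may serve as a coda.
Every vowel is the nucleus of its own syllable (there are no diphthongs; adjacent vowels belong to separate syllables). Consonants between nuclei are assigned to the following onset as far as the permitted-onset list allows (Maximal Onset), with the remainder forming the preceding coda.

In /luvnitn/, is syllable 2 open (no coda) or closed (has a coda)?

closed

The vowels are u, i — 2 nuclei, so 2 syllables.
V1 /u/ – V2 /i/: /vn/ — longest licit onset from the right is /n/, leaving /v/ as coda.
Syllabification: luv.nitn.
Syllable 2 is /nitn/ with coda /tn/, so it is closed.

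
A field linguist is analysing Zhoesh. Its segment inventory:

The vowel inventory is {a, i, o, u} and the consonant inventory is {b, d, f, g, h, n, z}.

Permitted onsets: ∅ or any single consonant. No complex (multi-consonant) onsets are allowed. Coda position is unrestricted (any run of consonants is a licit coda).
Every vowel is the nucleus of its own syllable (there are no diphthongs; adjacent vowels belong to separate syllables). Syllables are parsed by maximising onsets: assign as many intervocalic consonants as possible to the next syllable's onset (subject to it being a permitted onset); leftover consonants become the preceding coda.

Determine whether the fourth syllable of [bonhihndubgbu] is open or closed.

Vowels present: o, i, u, u; each is a nucleus, giving 4 syllables.
V1 /o/ – V2 /i/: /nh/ — longest licit onset from the right is /h/, leaving /n/ as coda.
V2 /i/ – V3 /u/: /hnd/ splits as /hn/ + /d/ (/d/ is the longest suffix that is a licit onset).
V3 /u/ – V4 /u/: /bgb/; trying suffixes from longest down, /b/ is the first permitted one, so coda /bg/ | onset /b/.
So the parse is bon.hihn.dubg.bu.
Syllable 4 is /bu/; it ends in its nucleus with no coda, so it is open.

open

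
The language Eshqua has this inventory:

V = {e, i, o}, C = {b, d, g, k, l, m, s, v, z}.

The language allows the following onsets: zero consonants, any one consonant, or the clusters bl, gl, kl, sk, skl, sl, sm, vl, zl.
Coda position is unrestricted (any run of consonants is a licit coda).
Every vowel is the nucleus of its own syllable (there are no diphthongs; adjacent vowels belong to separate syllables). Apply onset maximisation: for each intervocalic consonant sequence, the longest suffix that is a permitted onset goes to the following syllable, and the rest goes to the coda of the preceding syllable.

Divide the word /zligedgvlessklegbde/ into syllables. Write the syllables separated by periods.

Nuclei (vowels): i, e, e, e, e → 5 syllables.
/i…e/ gap (V1→V2): /g/ → onset of the next syllable (single consonants are always licit onsets).
/e…e/ gap (V2→V3): cluster /dgvl/ — the longest permitted-onset suffix is /vl/; onset = /vl/, preceding coda = /dg/.
/e…e/ gap (V3→V4): /sskl/ — longest licit onset from the right is /skl/, leaving /s/ as coda.
/e…e/ gap (V4→V5): cluster /gbd/ — the longest permitted-onset suffix is /d/; onset = /d/, preceding coda = /gb/.

zli.gedg.vles.sklegb.de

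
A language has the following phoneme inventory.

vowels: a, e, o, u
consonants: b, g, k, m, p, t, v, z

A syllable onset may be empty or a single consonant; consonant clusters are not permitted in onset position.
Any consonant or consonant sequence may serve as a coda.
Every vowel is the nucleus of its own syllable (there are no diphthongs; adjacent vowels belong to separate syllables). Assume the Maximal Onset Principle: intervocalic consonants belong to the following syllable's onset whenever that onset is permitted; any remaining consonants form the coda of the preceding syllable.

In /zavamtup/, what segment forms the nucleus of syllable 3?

Nuclei (vowels): a, a, u → 3 syllables.
The third nucleus (vowel 3 from the left) is /u/.

u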